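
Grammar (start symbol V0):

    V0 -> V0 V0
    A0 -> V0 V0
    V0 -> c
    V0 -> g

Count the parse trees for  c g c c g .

Parse trees for c g c c g (showing first 6 of 14):
  [V0 [V0 c] [V0 [V0 g] [V0 [V0 c] [V0 [V0 c] [V0 g]]]]]
  [V0 [V0 c] [V0 [V0 g] [V0 [V0 [V0 c] [V0 c]] [V0 g]]]]
  [V0 [V0 c] [V0 [V0 [V0 g] [V0 c]] [V0 [V0 c] [V0 g]]]]
  [V0 [V0 c] [V0 [V0 [V0 g] [V0 [V0 c] [V0 c]]] [V0 g]]]
  [V0 [V0 c] [V0 [V0 [V0 [V0 g] [V0 c]] [V0 c]] [V0 g]]]
  [V0 [V0 [V0 c] [V0 g]] [V0 [V0 c] [V0 [V0 c] [V0 g]]]]

14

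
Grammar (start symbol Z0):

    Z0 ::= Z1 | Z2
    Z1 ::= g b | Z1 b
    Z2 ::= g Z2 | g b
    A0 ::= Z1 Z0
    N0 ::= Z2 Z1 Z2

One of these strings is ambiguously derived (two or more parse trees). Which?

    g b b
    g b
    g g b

g b

g b b: 1 tree
g b: 2 trees
g g b: 1 tree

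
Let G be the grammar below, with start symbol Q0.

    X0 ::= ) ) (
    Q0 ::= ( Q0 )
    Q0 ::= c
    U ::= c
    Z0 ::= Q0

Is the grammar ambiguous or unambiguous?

(Z0, U, X0 are unreachable from Q0, so their rules don't affect L(Q0).) L(Q0) is { openⁿ atom closeⁿ : n ≥ 0 }. The bracket depth fixes n, and the derivation is forced at every step.

Unambiguous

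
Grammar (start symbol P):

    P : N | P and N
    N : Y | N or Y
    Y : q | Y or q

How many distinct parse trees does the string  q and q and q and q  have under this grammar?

Parse trees for q and q and q and q:
  [P [P [P [P [N [Y q]]] and [N [Y q]]] and [N [Y q]]] and [N [Y q]]]

1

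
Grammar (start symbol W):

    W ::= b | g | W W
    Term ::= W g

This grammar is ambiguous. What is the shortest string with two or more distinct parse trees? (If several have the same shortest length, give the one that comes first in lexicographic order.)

length 1: no string has ≥2 trees
length 2: no string has ≥2 trees
length 3: b b b has 2 parse trees

Two derivations of b b b:
  W ⇒ W W ⇒ b W ⇒ b W W ⇒ b b W ⇒ b b b
  W ⇒ W W ⇒ W W W ⇒ b W W ⇒ b b W ⇒ b b b

b b b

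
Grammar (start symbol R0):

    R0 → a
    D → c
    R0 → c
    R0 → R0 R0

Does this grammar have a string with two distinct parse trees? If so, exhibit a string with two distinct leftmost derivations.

Ambiguous

Witness: a a a

Derivation 1: R0 ⇒ R0 R0 ⇒ a R0 ⇒ a R0 R0 ⇒ a a R0 ⇒ a a a
Derivation 2: R0 ⇒ R0 R0 ⇒ R0 R0 R0 ⇒ a R0 R0 ⇒ a a R0 ⇒ a a a

Two distinct leftmost derivations for the same string.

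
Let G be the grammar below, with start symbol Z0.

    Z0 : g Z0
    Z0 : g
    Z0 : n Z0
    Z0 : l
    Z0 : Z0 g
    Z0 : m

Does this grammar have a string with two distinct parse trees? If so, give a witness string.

Ambiguous

Witness: g g

Derivation 1: Z0 ⇒ g Z0 ⇒ g g
Derivation 2: Z0 ⇒ Z0 g ⇒ g g

Two distinct leftmost derivations for the same string.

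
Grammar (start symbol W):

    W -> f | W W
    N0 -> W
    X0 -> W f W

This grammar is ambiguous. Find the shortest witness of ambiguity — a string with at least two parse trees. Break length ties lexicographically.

f f f

length 1: no string has ≥2 trees
length 2: no string has ≥2 trees
length 3: f f f has 2 parse trees

Two derivations of f f f:
  W ⇒ W W ⇒ f W ⇒ f W W ⇒ f f W ⇒ f f f
  W ⇒ W W ⇒ W W W ⇒ f W W ⇒ f f W ⇒ f f f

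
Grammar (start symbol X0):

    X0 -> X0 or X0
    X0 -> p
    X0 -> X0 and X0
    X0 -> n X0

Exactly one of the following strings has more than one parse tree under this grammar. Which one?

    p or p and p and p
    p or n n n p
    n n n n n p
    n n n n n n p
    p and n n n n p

p or p and p and p

p or p and p and p: 5 trees
p or n n n p: 1 tree
n n n n n p: 1 tree
n n n n n n p: 1 tree
p and n n n n p: 1 tree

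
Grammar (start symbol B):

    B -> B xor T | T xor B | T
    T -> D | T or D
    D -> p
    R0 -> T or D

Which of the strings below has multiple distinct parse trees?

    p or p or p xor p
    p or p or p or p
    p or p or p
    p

p or p or p xor p

p or p or p xor p: 2 trees
p or p or p or p: 1 tree
p or p or p: 1 tree
p: 1 tree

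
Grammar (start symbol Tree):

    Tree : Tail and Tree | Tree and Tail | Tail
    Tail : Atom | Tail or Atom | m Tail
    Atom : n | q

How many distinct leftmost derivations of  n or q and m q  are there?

Parse trees for n or q and m q:
  [Tree [Tail [Tail [Atom n]] or [Atom q]] and [Tree [Tail m [Tail [Atom q]]]]]
  [Tree [Tree [Tail [Tail [Atom n]] or [Atom q]]] and [Tail m [Tail [Atom q]]]]

2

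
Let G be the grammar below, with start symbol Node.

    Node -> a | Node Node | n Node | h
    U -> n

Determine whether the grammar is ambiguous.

Ambiguous

Witness: a a a

Derivation 1: Node ⇒ Node Node ⇒ a Node ⇒ a Node Node ⇒ a a Node ⇒ a a a
Derivation 2: Node ⇒ Node Node ⇒ Node Node Node ⇒ a Node Node ⇒ a a Node ⇒ a a a

Two distinct leftmost derivations for the same string.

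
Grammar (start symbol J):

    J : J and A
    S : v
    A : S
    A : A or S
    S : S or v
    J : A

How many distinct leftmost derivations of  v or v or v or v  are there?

8

Parse trees for v or v or v or v:
  [J [A [S [S [S [S v] or v] or v] or v]]]
  [J [A [A [S v]] or [S [S [S v] or v] or v]]]
  [J [A [A [S [S v] or v]] or [S [S v] or v]]]
  [J [A [A [A [S v]] or [S v]] or [S [S v] or v]]]
  [J [A [A [S [S [S v] or v] or v]] or [S v]]]
  [J [A [A [A [S v]] or [S [S v] or v]] or [S v]]]
  [J [A [A [A [S [S v] or v]] or [S v]] or [S v]]]
  [J [A [A [A [A [S v]] or [S v]] or [S v]] or [S v]]]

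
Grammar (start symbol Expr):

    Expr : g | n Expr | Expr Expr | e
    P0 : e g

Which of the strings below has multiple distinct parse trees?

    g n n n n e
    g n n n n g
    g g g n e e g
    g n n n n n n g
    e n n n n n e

g n n n n e: 1 tree
g n n n n g: 1 tree
g g g n e e g: 66 trees
g n n n n n n g: 1 tree
e n n n n n e: 1 tree

g g g n e e g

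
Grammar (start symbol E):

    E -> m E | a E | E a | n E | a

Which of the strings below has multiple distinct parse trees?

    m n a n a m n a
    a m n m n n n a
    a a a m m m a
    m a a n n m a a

m n a n a m n a: 1 tree
a m n m n n n a: 1 tree
a a a m m m a: 1 tree
m a a n n m a a: 8 trees

m a a n n m a a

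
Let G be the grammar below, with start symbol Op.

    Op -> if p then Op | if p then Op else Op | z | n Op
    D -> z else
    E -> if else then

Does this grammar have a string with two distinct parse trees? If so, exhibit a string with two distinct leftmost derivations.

Ambiguous

Witness: if p then if p then z else z

Derivation 1: Op ⇒ if p then Op ⇒ if p then if p then Op else Op ⇒ if p then if p then z else Op ⇒ if p then if p then z else z
Derivation 2: Op ⇒ if p then Op else Op ⇒ if p then if p then Op else Op ⇒ if p then if p then z else Op ⇒ if p then if p then z else z

Two distinct leftmost derivations for the same string.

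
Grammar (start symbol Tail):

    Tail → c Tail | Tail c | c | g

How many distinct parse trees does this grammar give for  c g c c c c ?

Parse trees for c g c c c c:
  [Tail c [Tail [Tail [Tail [Tail [Tail g] c] c] c] c]]
  [Tail [Tail c [Tail [Tail [Tail [Tail g] c] c] c]] c]
  [Tail [Tail [Tail c [Tail [Tail [Tail g] c] c]] c] c]
  [Tail [Tail [Tail [Tail c [Tail [Tail g] c]] c] c] c]
  [Tail [Tail [Tail [Tail [Tail c [Tail g]] c] c] c] c]

5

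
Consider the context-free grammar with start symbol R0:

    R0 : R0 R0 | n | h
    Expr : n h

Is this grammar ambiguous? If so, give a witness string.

Witness: h h h

Derivation 1: R0 ⇒ R0 R0 ⇒ R0 R0 R0 ⇒ h R0 R0 ⇒ h h R0 ⇒ h h h
Derivation 2: R0 ⇒ R0 R0 ⇒ h R0 ⇒ h R0 R0 ⇒ h h R0 ⇒ h h h

Two distinct leftmost derivations for the same string.

Ambiguous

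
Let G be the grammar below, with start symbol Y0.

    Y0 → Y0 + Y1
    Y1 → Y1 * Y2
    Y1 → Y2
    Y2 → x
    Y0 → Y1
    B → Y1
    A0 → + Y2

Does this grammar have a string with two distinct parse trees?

Only Y0, Y1, Y2 are reachable from Y0; ignoring the rest: The grammar is stratified — Y0 handles '+' (left-recursive), Y1 handles '*', Y2 atoms. Each operator has a fixed associativity and precedence level, so every string has one parse.

Unambiguous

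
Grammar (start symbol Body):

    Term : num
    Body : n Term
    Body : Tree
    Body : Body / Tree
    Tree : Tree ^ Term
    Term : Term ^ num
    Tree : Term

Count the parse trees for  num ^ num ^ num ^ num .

8

Parse trees for num ^ num ^ num ^ num:
  [Body [Tree [Tree [Term num]] ^ [Term [Term [Term num] ^ num] ^ num]]]
  [Body [Tree [Tree [Tree [Term num]] ^ [Term num]] ^ [Term [Term num] ^ num]]]
  [Body [Tree [Tree [Term [Term num] ^ num]] ^ [Term [Term num] ^ num]]]
  [Body [Tree [Tree [Tree [Term num]] ^ [Term [Term num] ^ num]] ^ [Term num]]]
  [Body [Tree [Tree [Tree [Tree [Term num]] ^ [Term num]] ^ [Term num]] ^ [Term num]]]
  [Body [Tree [Tree [Tree [Term [Term num] ^ num]] ^ [Term num]] ^ [Term num]]]
  [Body [Tree [Tree [Term [Term [Term num] ^ num] ^ num]] ^ [Term num]]]
  [Body [Tree [Term [Term [Term [Term num] ^ num] ^ num] ^ num]]]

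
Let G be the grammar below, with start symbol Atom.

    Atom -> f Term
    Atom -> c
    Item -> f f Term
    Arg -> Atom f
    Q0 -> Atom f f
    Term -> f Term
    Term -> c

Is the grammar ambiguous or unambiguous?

(Arg, Q0, Item are unreachable from Atom, so their rules don't affect L(Atom).) Restricted to the reachable nonterminals, every rule has the form A → t or A → t B, and no two rules for the same A share a first terminal. The grammar encodes a DFA — one run per string.

Unambiguous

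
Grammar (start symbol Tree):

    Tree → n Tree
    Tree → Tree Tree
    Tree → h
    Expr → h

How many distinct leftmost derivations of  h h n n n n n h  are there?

Parse trees for h h n n n n n h:
  [Tree [Tree h] [Tree [Tree h] [Tree n [Tree n [Tree n [Tree n [Tree n [Tree h]]]]]]]]
  [Tree [Tree [Tree h] [Tree h]] [Tree n [Tree n [Tree n [Tree n [Tree n [Tree h]]]]]]]

2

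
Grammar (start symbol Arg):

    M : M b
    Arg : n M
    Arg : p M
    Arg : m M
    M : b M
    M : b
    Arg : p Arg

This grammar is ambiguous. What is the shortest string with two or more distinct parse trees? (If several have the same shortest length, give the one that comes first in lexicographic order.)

length 2: no string has ≥2 trees
length 3: m b b has 2 parse trees

Two derivations of m b b:
  Arg ⇒ m M ⇒ m M b ⇒ m b b
  Arg ⇒ m M ⇒ m b M ⇒ m b b

m b b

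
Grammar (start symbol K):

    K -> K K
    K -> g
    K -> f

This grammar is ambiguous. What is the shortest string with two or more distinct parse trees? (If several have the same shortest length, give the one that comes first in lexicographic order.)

f f f

length 1: no string has ≥2 trees
length 2: no string has ≥2 trees
length 3: f f f has 2 parse trees

Two derivations of f f f:
  K ⇒ K K ⇒ K K K ⇒ f K K ⇒ f f K ⇒ f f f
  K ⇒ K K ⇒ f K ⇒ f K K ⇒ f f K ⇒ f f f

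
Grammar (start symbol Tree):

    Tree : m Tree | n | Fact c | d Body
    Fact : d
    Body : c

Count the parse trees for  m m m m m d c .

Parse trees for m m m m m d c:
  [Tree m [Tree m [Tree m [Tree m [Tree m [Tree [Fact d] c]]]]]]
  [Tree m [Tree m [Tree m [Tree m [Tree m [Tree d [Body c]]]]]]]

2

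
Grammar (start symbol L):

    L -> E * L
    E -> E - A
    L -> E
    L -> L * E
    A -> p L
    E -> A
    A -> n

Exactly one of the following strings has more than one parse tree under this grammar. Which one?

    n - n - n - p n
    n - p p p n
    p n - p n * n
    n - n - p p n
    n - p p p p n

p n - p n * n

n - n - n - p n: 1 tree
n - p p p n: 1 tree
p n - p n * n: 10 trees
n - n - p p n: 1 tree
n - p p p p n: 1 tree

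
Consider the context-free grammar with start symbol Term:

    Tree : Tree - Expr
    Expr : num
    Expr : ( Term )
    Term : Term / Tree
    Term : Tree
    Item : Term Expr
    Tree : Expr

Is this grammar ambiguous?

Unambiguous

Only Term, Tree, Expr are reachable from Term; ignoring the rest: The grammar is stratified — Term handles '/' (left-recursive), Tree handles '-', Expr atoms. Each operator has a fixed associativity and precedence level, so every string has one parse.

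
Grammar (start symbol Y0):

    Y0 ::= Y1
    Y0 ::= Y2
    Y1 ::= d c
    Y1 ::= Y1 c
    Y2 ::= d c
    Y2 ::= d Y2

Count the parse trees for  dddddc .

Parse trees for dddddc:
  [Y0 [Y2 d [Y2 d [Y2 d [Y2 d [Y2 d c]]]]]]

1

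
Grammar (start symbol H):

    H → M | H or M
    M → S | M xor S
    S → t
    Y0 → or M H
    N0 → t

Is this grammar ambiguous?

(Y0, N0 are unreachable from H, so their rules don't affect L(H).) This is a standard precedence ladder (H over M over S), with each level left-recursive on its own operator ('or' at H, 'xor' at M). That structure is LR(1), hence unambiguous.

Unambiguous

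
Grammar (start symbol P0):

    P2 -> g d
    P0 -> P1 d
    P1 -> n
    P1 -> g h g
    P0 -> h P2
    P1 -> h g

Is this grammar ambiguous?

Witness: h g d

Derivation 1: P0 ⇒ P1 d ⇒ h g d
Derivation 2: P0 ⇒ h P2 ⇒ h g d

Two distinct leftmost derivations for the same string.

Ambiguous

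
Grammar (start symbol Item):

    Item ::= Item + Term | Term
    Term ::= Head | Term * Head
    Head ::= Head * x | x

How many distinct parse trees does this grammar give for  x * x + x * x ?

4

Parse trees for x * x + x * x:
  [Item [Item [Term [Head [Head x] * x]]] + [Term [Head [Head x] * x]]]
  [Item [Item [Term [Head [Head x] * x]]] + [Term [Term [Head x]] * [Head x]]]
  [Item [Item [Term [Term [Head x]] * [Head x]]] + [Term [Head [Head x] * x]]]
  [Item [Item [Term [Term [Head x]] * [Head x]]] + [Term [Term [Head x]] * [Head x]]]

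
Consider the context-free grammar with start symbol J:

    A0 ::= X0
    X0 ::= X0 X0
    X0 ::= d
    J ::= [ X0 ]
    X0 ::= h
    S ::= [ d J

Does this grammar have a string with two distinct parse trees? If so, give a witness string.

Witness: [ d d d ]

Derivation 1: J ⇒ [ X0 ] ⇒ [ X0 X0 ] ⇒ [ X0 X0 X0 ] ⇒ [ d X0 X0 ] ⇒ [ d d X0 ] ⇒ [ d d d ]
Derivation 2: J ⇒ [ X0 ] ⇒ [ X0 X0 ] ⇒ [ d X0 ] ⇒ [ d X0 X0 ] ⇒ [ d d X0 ] ⇒ [ d d d ]

Two distinct leftmost derivations for the same string.

Ambiguous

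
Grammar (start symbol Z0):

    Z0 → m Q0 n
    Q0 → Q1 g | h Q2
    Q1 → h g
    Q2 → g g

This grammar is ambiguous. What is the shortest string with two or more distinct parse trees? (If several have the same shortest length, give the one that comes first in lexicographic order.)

length 5: m h g g n has 2 parse trees

Two derivations of m h g g n:
  Z0 ⇒ m Q0 n ⇒ m Q1 g n ⇒ m h g g n
  Z0 ⇒ m Q0 n ⇒ m h Q2 n ⇒ m h g g n

m h g g n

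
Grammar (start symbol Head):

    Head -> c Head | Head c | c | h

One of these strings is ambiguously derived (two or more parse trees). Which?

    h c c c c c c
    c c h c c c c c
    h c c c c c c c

c c h c c c c c

h c c c c c c: 1 tree
c c h c c c c c: 21 trees
h c c c c c c c: 1 tree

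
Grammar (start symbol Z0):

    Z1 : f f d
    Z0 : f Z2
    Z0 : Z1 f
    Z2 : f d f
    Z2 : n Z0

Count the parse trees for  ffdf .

2

Parse trees for ffdf:
  [Z0 f [Z2 f d f]]
  [Z0 [Z1 f f d] f]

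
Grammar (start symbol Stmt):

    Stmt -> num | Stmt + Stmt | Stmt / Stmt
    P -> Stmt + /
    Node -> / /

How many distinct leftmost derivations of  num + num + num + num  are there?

5

Parse trees for num + num + num + num:
  [Stmt [Stmt num] + [Stmt [Stmt num] + [Stmt [Stmt num] + [Stmt num]]]]
  [Stmt [Stmt num] + [Stmt [Stmt [Stmt num] + [Stmt num]] + [Stmt num]]]
  [Stmt [Stmt [Stmt num] + [Stmt num]] + [Stmt [Stmt num] + [Stmt num]]]
  [Stmt [Stmt [Stmt num] + [Stmt [Stmt num] + [Stmt num]]] + [Stmt num]]
  [Stmt [Stmt [Stmt [Stmt num] + [Stmt num]] + [Stmt num]] + [Stmt num]]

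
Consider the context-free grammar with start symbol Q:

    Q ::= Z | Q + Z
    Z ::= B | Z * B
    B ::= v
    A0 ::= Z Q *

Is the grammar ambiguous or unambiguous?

Unambiguous

(A0 is unreachable from Q, so its rules don't affect L(Q).) The grammar is stratified — Q handles '+' (left-recursive), Z handles '*', B atoms. Each operator has a fixed associativity and precedence level, so every string has one parse.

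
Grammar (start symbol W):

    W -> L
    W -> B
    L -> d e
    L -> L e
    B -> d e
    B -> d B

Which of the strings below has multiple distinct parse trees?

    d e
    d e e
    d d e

d e

d e: 2 trees
d e e: 1 tree
d d e: 1 tree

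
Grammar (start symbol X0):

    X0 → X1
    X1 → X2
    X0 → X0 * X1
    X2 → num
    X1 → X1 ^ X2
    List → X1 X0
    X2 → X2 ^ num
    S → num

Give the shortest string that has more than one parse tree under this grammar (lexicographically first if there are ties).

num ^ num

length 1: no string has ≥2 trees
length 3: num ^ num has 2 parse trees

Two derivations of num ^ num:
  X0 ⇒ X1 ⇒ X2 ⇒ X2 ^ num ⇒ num ^ num
  X0 ⇒ X1 ⇒ X1 ^ X2 ⇒ X2 ^ X2 ⇒ num ^ X2 ⇒ num ^ num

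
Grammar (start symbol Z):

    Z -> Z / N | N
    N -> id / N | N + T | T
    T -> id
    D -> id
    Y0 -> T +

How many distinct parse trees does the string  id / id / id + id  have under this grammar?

Parse trees for id / id / id + id:
  [Z [Z [N [T id]]] / [N id / [N [N [T id]] + [T id]]]]
  [Z [Z [N [T id]]] / [N [N id / [N [T id]]] + [T id]]]
  [Z [Z [Z [N [T id]]] / [N [T id]]] / [N [N [T id]] + [T id]]]
  [Z [Z [N id / [N [T id]]]] / [N [N [T id]] + [T id]]]
  [Z [N id / [N id / [N [N [T id]] + [T id]]]]]
  [Z [N id / [N [N id / [N [T id]]] + [T id]]]]
  [Z [N [N id / [N id / [N [T id]]]] + [T id]]]

7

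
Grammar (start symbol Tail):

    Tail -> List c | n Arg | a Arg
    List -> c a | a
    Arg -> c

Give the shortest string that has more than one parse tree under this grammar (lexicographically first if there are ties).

a c

length 2: a c has 2 parse trees

Two derivations of a c:
  Tail ⇒ List c ⇒ a c
  Tail ⇒ a Arg ⇒ a c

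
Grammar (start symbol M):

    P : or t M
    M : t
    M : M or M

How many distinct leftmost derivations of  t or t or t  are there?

2

Parse trees for t or t or t:
  [M [M t] or [M [M t] or [M t]]]
  [M [M [M t] or [M t]] or [M t]]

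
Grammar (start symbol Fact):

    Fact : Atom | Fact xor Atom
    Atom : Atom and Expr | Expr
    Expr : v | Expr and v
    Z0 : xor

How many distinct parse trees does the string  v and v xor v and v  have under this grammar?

Parse trees for v and v xor v and v:
  [Fact [Fact [Atom [Atom [Expr v]] and [Expr v]]] xor [Atom [Atom [Expr v]] and [Expr v]]]
  [Fact [Fact [Atom [Atom [Expr v]] and [Expr v]]] xor [Atom [Expr [Expr v] and v]]]
  [Fact [Fact [Atom [Expr [Expr v] and v]]] xor [Atom [Atom [Expr v]] and [Expr v]]]
  [Fact [Fact [Atom [Expr [Expr v] and v]]] xor [Atom [Expr [Expr v] and v]]]

4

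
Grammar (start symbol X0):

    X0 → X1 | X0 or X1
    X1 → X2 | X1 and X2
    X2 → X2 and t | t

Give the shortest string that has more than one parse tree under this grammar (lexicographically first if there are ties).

t and t

length 1: no string has ≥2 trees
length 3: t and t has 2 parse trees

Two derivations of t and t:
  X0 ⇒ X1 ⇒ X2 ⇒ X2 and t ⇒ t and t
  X0 ⇒ X1 ⇒ X1 and X2 ⇒ X2 and X2 ⇒ t and X2 ⇒ t and t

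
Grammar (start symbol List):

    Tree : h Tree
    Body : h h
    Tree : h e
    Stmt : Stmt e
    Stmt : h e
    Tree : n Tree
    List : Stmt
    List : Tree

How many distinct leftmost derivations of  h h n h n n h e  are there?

Parse trees for h h n h n n h e:
  [List [Tree h [Tree h [Tree n [Tree h [Tree n [Tree n [Tree h e]]]]]]]]

1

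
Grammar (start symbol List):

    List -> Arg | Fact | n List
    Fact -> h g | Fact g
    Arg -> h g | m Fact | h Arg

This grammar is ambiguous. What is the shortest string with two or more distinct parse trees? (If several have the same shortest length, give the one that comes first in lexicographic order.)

h g

length 2: h g has 2 parse trees

Two derivations of h g:
  List ⇒ Arg ⇒ h g
  List ⇒ Fact ⇒ h g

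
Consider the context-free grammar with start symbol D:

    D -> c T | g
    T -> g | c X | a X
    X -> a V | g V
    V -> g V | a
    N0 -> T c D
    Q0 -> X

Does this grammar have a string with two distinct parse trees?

Only D, T, X, V are reachable from D; ignoring the rest: Restricted to the reachable nonterminals, every rule has the form A → t or A → t B, and no two rules for the same A share a first terminal. The grammar encodes a DFA — one run per string.

Unambiguous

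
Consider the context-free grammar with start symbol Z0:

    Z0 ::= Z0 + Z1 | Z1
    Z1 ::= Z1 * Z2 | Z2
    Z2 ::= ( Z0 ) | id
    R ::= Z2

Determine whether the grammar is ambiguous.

Unambiguous

Only Z0, Z1, Z2 are reachable from Z0; ignoring the rest: The grammar is stratified — Z0 handles '+' (left-recursive), Z1 handles '*', Z2 atoms. Each operator has a fixed associativity and precedence level, so every string has one parse.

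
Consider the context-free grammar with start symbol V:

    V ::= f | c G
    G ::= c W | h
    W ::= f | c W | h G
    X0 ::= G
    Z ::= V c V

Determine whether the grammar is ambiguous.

Only V, G, W are reachable from V; ignoring the rest: Restricted to the reachable nonterminals, every rule has the form A → t or A → t B, and no two rules for the same A share a first terminal. The grammar encodes a DFA — one run per string.

Unambiguous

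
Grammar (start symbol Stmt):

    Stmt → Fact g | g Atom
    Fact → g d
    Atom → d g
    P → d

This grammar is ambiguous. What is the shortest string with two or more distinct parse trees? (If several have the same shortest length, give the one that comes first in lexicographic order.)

length 3: g d g has 2 parse trees

Two derivations of g d g:
  Stmt ⇒ Fact g ⇒ g d g
  Stmt ⇒ g Atom ⇒ g d g

g d g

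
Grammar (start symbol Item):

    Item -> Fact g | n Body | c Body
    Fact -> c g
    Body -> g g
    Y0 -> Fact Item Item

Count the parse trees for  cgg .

2

Parse trees for cgg:
  [Item [Fact c g] g]
  [Item c [Body g g]]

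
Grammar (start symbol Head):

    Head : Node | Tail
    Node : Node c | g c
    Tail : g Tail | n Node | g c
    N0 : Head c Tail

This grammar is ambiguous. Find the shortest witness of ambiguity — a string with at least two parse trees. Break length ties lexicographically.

length 2: g c has 2 parse trees

Two derivations of g c:
  Head ⇒ Node ⇒ g c
  Head ⇒ Tail ⇒ g c

g c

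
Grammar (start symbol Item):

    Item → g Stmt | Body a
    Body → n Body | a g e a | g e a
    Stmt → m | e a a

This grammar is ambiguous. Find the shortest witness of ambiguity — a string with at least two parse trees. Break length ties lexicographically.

length 2: no string has ≥2 trees
length 4: g e a a has 2 parse trees

Two derivations of g e a a:
  Item ⇒ g Stmt ⇒ g e a a
  Item ⇒ Body a ⇒ g e a a

g e a a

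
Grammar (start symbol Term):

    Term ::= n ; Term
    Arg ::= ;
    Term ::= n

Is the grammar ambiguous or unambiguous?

Unambiguous

Only Term is reachable from Term; ignoring the rest: The reachable grammar is A → atom sep A | atom. Each atom is followed by either the separator (recurse) or end-of-string (stop) — no choice point.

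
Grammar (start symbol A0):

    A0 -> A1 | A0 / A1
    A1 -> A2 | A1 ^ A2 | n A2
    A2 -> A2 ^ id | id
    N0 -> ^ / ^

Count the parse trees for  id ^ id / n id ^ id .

Parse trees for id ^ id / n id ^ id:
  [A0 [A0 [A1 [A2 [A2 id] ^ id]]] / [A1 [A1 n [A2 id]] ^ [A2 id]]]
  [A0 [A0 [A1 [A2 [A2 id] ^ id]]] / [A1 n [A2 [A2 id] ^ id]]]
  [A0 [A0 [A1 [A1 [A2 id]] ^ [A2 id]]] / [A1 [A1 n [A2 id]] ^ [A2 id]]]
  [A0 [A0 [A1 [A1 [A2 id]] ^ [A2 id]]] / [A1 n [A2 [A2 id] ^ id]]]

4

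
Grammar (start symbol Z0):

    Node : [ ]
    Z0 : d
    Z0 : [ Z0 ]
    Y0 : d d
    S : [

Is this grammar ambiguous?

Unambiguous

Only Z0 is reachable from Z0; ignoring the rest: L(Z0) is { openⁿ atom closeⁿ : n ≥ 0 }. The bracket depth fixes n, and the derivation is forced at every step.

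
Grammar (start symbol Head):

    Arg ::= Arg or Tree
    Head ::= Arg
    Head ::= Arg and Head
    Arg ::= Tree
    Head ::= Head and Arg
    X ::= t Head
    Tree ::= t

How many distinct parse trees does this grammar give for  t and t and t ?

4

Parse trees for t and t and t:
  [Head [Arg [Tree t]] and [Head [Arg [Tree t]] and [Head [Arg [Tree t]]]]]
  [Head [Arg [Tree t]] and [Head [Head [Arg [Tree t]]] and [Arg [Tree t]]]]
  [Head [Head [Arg [Tree t]] and [Head [Arg [Tree t]]]] and [Arg [Tree t]]]
  [Head [Head [Head [Arg [Tree t]]] and [Arg [Tree t]]] and [Arg [Tree t]]]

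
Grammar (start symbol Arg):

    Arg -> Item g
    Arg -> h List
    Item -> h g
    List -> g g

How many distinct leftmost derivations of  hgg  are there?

Parse trees for hgg:
  [Arg [Item h g] g]
  [Arg h [List g g]]

2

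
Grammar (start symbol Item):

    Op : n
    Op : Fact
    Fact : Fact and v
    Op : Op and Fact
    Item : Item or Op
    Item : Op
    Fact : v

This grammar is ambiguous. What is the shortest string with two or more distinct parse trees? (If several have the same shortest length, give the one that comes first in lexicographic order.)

v and v

length 1: no string has ≥2 trees
length 3: v and v has 2 parse trees

Two derivations of v and v:
  Item ⇒ Op ⇒ Fact ⇒ Fact and v ⇒ v and v
  Item ⇒ Op ⇒ Op and Fact ⇒ Fact and Fact ⇒ v and Fact ⇒ v and v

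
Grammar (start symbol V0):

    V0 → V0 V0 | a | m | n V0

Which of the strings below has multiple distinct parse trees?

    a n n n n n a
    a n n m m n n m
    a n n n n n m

a n n m m n n m

a n n n n n a: 1 tree
a n n m m n n m: 14 trees
a n n n n n m: 1 tree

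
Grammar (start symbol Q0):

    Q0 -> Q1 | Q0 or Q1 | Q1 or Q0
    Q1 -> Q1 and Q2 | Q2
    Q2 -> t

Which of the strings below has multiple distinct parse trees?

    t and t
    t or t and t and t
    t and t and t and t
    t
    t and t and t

t or t and t and t

t and t: 1 tree
t or t and t and t: 2 trees
t and t and t and t: 1 tree
t: 1 tree
t and t and t: 1 tree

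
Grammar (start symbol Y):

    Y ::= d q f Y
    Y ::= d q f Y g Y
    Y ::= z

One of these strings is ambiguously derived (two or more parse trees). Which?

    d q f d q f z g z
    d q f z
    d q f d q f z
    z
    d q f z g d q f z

d q f d q f z g z

d q f d q f z g z: 2 trees
d q f z: 1 tree
d q f d q f z: 1 tree
z: 1 tree
d q f z g d q f z: 1 tree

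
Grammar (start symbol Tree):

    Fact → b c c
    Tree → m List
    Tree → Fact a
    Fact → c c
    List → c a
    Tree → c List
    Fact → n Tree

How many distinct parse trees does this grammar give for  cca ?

Parse trees for cca:
  [Tree [Fact c c] a]
  [Tree c [List c a]]

2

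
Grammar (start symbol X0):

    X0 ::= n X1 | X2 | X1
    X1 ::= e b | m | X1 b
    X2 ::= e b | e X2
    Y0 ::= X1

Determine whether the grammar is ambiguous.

Ambiguous

Witness: e b

Derivation 1: X0 ⇒ X2 ⇒ e b
Derivation 2: X0 ⇒ X1 ⇒ e b

Two distinct leftmost derivations for the same string.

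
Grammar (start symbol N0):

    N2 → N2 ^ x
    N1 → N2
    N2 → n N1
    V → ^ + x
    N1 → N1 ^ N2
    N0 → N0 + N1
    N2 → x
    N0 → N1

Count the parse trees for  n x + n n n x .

Parse trees for n x + n n n x:
  [N0 [N0 [N1 [N2 n [N1 [N2 x]]]]] + [N1 [N2 n [N1 [N2 n [N1 [N2 n [N1 [N2 x]]]]]]]]]

1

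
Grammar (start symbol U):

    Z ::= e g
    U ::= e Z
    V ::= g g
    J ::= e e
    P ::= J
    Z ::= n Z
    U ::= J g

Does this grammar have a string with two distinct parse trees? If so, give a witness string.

Ambiguous

Witness: e e g

Derivation 1: U ⇒ e Z ⇒ e e g
Derivation 2: U ⇒ J g ⇒ e e g

Two distinct leftmost derivations for the same string.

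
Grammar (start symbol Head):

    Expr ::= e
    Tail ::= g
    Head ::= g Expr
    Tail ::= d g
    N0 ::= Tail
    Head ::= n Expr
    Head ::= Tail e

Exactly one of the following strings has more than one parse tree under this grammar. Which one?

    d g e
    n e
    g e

g e

d g e: 1 tree
n e: 1 tree
g e: 2 trees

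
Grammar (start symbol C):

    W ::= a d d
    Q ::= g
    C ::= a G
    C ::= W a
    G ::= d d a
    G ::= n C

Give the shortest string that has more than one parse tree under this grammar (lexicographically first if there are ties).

length 4: a d d a has 2 parse trees

Two derivations of a d d a:
  C ⇒ a G ⇒ a d d a
  C ⇒ W a ⇒ a d d a

a d d a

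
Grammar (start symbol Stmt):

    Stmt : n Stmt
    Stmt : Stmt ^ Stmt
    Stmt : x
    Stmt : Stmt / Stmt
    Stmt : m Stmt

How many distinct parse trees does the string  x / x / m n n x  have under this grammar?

Parse trees for x / x / m n n x:
  [Stmt [Stmt x] / [Stmt [Stmt x] / [Stmt m [Stmt n [Stmt n [Stmt x]]]]]]
  [Stmt [Stmt [Stmt x] / [Stmt x]] / [Stmt m [Stmt n [Stmt n [Stmt x]]]]]

2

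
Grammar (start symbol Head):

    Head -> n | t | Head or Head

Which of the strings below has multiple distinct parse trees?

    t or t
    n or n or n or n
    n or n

t or t: 1 tree
n or n or n or n: 5 trees
n or n: 1 tree

n or n or n or n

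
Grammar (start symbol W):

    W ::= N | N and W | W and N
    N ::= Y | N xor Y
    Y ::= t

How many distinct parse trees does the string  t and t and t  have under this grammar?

Parse trees for t and t and t:
  [W [N [Y t]] and [W [N [Y t]] and [W [N [Y t]]]]]
  [W [N [Y t]] and [W [W [N [Y t]]] and [N [Y t]]]]
  [W [W [N [Y t]] and [W [N [Y t]]]] and [N [Y t]]]
  [W [W [W [N [Y t]]] and [N [Y t]]] and [N [Y t]]]

4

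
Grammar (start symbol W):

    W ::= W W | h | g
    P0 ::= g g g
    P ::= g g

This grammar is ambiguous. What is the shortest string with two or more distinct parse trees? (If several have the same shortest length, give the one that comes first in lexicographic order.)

g g g

length 1: no string has ≥2 trees
length 2: no string has ≥2 trees
length 3: g g g has 2 parse trees

Two derivations of g g g:
  W ⇒ W W ⇒ W W W ⇒ g W W ⇒ g g W ⇒ g g g
  W ⇒ W W ⇒ g W ⇒ g W W ⇒ g g W ⇒ g g g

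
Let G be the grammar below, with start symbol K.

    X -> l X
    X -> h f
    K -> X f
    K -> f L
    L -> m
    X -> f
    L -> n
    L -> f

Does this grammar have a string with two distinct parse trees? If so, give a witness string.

Ambiguous

Witness: f f

Derivation 1: K ⇒ X f ⇒ f f
Derivation 2: K ⇒ f L ⇒ f f

Two distinct leftmost derivations for the same string.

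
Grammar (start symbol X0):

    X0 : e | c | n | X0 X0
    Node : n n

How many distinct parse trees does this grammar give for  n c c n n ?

Parse trees for n c c n n (showing first 6 of 14):
  [X0 [X0 n] [X0 [X0 c] [X0 [X0 c] [X0 [X0 n] [X0 n]]]]]
  [X0 [X0 n] [X0 [X0 c] [X0 [X0 [X0 c] [X0 n]] [X0 n]]]]
  [X0 [X0 n] [X0 [X0 [X0 c] [X0 c]] [X0 [X0 n] [X0 n]]]]
  [X0 [X0 n] [X0 [X0 [X0 c] [X0 [X0 c] [X0 n]]] [X0 n]]]
  [X0 [X0 n] [X0 [X0 [X0 [X0 c] [X0 c]] [X0 n]] [X0 n]]]
  [X0 [X0 [X0 n] [X0 c]] [X0 [X0 c] [X0 [X0 n] [X0 n]]]]

14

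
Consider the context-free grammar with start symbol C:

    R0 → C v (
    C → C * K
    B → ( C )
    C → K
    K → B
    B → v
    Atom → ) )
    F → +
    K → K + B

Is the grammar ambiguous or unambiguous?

Unambiguous

(R0, Atom, F are unreachable from C, so their rules don't affect L(C).) C → C * K | K  ;  K → K + B | B  — a left-associative chain with B at the bottom. Each string factors uniquely by precedence.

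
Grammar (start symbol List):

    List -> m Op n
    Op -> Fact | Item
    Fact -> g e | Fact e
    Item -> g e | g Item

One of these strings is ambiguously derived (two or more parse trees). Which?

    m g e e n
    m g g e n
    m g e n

m g e e n: 1 tree
m g g e n: 1 tree
m g e n: 2 trees

m g e n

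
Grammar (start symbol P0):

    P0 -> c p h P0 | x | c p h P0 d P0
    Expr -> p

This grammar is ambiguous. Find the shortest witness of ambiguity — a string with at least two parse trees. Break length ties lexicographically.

length 1: no string has ≥2 trees
length 4: no string has ≥2 trees
length 6: no string has ≥2 trees
length 7: no string has ≥2 trees
length 9: c p h c p h x d x has 2 parse trees

Two derivations of c p h c p h x d x:
  P0 ⇒ c p h P0 ⇒ c p h c p h P0 d P0 ⇒ c p h c p h x d P0 ⇒ c p h c p h x d x
  P0 ⇒ c p h P0 d P0 ⇒ c p h c p h P0 d P0 ⇒ c p h c p h x d P0 ⇒ c p h c p h x d x

c p h c p h x d x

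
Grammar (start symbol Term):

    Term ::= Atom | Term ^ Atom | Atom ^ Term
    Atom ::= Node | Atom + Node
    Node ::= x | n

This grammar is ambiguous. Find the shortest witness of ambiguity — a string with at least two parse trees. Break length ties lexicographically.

length 1: no string has ≥2 trees
length 3: n ^ n has 2 parse trees

Two derivations of n ^ n:
  Term ⇒ Term ^ Atom ⇒ Atom ^ Atom ⇒ Node ^ Atom ⇒ n ^ Atom ⇒ n ^ Node ⇒ n ^ n
  Term ⇒ Atom ^ Term ⇒ Node ^ Term ⇒ n ^ Term ⇒ n ^ Atom ⇒ n ^ Node ⇒ n ^ n

n ^ n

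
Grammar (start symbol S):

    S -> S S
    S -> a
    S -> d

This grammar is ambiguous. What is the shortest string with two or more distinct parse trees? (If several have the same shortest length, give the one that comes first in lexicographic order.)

a a a

length 1: no string has ≥2 trees
length 2: no string has ≥2 trees
length 3: a a a has 2 parse trees

Two derivations of a a a:
  S ⇒ S S ⇒ S S S ⇒ a S S ⇒ a a S ⇒ a a a
  S ⇒ S S ⇒ a S ⇒ a S S ⇒ a a S ⇒ a a a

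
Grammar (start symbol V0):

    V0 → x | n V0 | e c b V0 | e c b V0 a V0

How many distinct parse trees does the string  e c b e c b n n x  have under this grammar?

Parse trees for e c b e c b n n x:
  [V0 e c b [V0 e c b [V0 n [V0 n [V0 x]]]]]

1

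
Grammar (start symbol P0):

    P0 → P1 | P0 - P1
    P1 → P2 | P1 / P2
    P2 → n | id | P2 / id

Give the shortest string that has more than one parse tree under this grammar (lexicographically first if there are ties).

length 1: no string has ≥2 trees
length 3: id / id has 2 parse trees

Two derivations of id / id:
  P0 ⇒ P1 ⇒ P2 ⇒ P2 / id ⇒ id / id
  P0 ⇒ P1 ⇒ P1 / P2 ⇒ P2 / P2 ⇒ id / P2 ⇒ id / id

id / id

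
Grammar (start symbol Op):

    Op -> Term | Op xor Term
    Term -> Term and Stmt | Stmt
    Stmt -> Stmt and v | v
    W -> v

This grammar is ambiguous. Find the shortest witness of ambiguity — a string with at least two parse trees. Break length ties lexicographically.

length 1: no string has ≥2 trees
length 3: v and v has 2 parse trees

Two derivations of v and v:
  Op ⇒ Term ⇒ Term and Stmt ⇒ Stmt and Stmt ⇒ v and Stmt ⇒ v and v
  Op ⇒ Term ⇒ Stmt ⇒ Stmt and v ⇒ v and v

v and v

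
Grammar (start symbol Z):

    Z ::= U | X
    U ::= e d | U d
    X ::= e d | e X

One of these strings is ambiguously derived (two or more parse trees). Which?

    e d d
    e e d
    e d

e d d: 1 tree
e e d: 1 tree
e d: 2 trees

e d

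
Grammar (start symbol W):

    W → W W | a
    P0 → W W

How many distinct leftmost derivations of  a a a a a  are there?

Parse trees for a a a a a (showing first 6 of 14):
  [W [W a] [W [W a] [W [W a] [W [W a] [W a]]]]]
  [W [W a] [W [W a] [W [W [W a] [W a]] [W a]]]]
  [W [W a] [W [W [W a] [W a]] [W [W a] [W a]]]]
  [W [W a] [W [W [W a] [W [W a] [W a]]] [W a]]]
  [W [W a] [W [W [W [W a] [W a]] [W a]] [W a]]]
  [W [W [W a] [W a]] [W [W a] [W [W a] [W a]]]]

14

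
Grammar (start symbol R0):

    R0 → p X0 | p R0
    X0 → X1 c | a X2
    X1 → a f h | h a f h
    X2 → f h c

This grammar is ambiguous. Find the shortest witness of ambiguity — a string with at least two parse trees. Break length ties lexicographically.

p a f h c

length 5: p a f h c has 2 parse trees

Two derivations of p a f h c:
  R0 ⇒ p X0 ⇒ p X1 c ⇒ p a f h c
  R0 ⇒ p X0 ⇒ p a X2 ⇒ p a f h c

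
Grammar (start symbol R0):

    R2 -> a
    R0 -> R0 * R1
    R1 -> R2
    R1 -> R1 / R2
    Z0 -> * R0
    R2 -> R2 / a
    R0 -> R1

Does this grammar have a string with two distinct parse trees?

Witness: a / a

Derivation 1: R0 ⇒ R1 ⇒ R2 ⇒ R2 / a ⇒ a / a
Derivation 2: R0 ⇒ R1 ⇒ R1 / R2 ⇒ R2 / R2 ⇒ a / R2 ⇒ a / a

Two distinct leftmost derivations for the same string.

Ambiguous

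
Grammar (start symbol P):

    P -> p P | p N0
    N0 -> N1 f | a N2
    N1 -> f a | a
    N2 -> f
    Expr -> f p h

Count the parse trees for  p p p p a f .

2

Parse trees for p p p p a f:
  [P p [P p [P p [P p [N0 [N1 a] f]]]]]
  [P p [P p [P p [P p [N0 a [N2 f]]]]]]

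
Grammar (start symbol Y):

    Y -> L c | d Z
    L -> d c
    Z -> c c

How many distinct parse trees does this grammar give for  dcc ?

2

Parse trees for dcc:
  [Y [L d c] c]
  [Y d [Z c c]]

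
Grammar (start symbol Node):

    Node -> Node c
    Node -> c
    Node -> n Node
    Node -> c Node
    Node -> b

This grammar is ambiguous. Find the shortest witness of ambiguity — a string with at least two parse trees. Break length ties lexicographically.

length 1: no string has ≥2 trees
length 2: c c has 2 parse trees

Two derivations of c c:
  Node ⇒ Node c ⇒ c c
  Node ⇒ c Node ⇒ c c

c c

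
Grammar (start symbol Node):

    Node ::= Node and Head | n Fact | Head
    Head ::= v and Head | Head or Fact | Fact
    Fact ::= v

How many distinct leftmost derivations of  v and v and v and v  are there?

8

Parse trees for v and v and v and v:
  [Node [Node [Head [Fact v]]] and [Head v and [Head v and [Head [Fact v]]]]]
  [Node [Node [Node [Head [Fact v]]] and [Head [Fact v]]] and [Head v and [Head [Fact v]]]]
  [Node [Node [Head v and [Head [Fact v]]]] and [Head v and [Head [Fact v]]]]
  [Node [Node [Node [Head [Fact v]]] and [Head v and [Head [Fact v]]]] and [Head [Fact v]]]
  [Node [Node [Node [Node [Head [Fact v]]] and [Head [Fact v]]] and [Head [Fact v]]] and [Head [Fact v]]]
  [Node [Node [Node [Head v and [Head [Fact v]]]] and [Head [Fact v]]] and [Head [Fact v]]]
  [Node [Node [Head v and [Head v and [Head [Fact v]]]]] and [Head [Fact v]]]
  [Node [Head v and [Head v and [Head v and [Head [Fact v]]]]]]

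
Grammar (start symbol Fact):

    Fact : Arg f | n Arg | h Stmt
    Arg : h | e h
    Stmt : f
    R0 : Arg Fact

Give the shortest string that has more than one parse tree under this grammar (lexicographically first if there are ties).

length 2: h f has 2 parse trees

Two derivations of h f:
  Fact ⇒ Arg f ⇒ h f
  Fact ⇒ h Stmt ⇒ h f

h f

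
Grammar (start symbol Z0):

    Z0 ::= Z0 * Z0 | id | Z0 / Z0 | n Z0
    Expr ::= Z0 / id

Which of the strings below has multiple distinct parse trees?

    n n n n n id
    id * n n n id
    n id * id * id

n id * id * id

n n n n n id: 1 tree
id * n n n id: 1 tree
n id * id * id: 5 trees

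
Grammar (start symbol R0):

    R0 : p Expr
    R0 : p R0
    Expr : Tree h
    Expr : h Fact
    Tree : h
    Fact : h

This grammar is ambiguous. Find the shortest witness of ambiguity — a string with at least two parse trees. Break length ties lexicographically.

p h h

length 3: p h h has 2 parse trees

Two derivations of p h h:
  R0 ⇒ p Expr ⇒ p Tree h ⇒ p h h
  R0 ⇒ p Expr ⇒ p h Fact ⇒ p h h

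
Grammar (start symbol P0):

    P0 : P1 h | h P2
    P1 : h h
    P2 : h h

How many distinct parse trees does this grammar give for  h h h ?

Parse trees for h h h:
  [P0 [P1 h h] h]
  [P0 h [P2 h h]]

2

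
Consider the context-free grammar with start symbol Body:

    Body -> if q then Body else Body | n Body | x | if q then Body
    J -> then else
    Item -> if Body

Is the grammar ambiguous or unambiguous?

Witness: if q then if q then x else x

Derivation 1: Body ⇒ if q then Body else Body ⇒ if q then if q then Body else Body ⇒ if q then if q then x else Body ⇒ if q then if q then x else x
Derivation 2: Body ⇒ if q then Body ⇒ if q then if q then Body else Body ⇒ if q then if q then x else Body ⇒ if q then if q then x else x

Two distinct leftmost derivations for the same string.

Ambiguous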